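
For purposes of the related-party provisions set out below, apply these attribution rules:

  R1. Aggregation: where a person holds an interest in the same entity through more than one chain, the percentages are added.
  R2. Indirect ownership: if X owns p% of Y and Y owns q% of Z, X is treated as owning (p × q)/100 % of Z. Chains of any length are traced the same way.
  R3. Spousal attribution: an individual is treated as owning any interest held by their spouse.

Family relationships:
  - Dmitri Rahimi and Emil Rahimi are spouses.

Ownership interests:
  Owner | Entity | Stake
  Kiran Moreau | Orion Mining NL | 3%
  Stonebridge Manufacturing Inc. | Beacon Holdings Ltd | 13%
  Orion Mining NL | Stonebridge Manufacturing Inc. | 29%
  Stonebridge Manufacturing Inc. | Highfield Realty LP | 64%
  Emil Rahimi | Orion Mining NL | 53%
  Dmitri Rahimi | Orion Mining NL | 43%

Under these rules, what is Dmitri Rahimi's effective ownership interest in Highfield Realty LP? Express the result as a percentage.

17.8176%

By spousal attribution (R3), Dmitri Rahimi is treated as also owning Emil Rahimi's interest in Orion Mining NL, giving 43% + 53% = 96%.
Chain via Orion Mining NL → Stonebridge Manufacturing Inc. (R2): 96% × 29% × 64% = 17.8176% of Highfield Realty LP.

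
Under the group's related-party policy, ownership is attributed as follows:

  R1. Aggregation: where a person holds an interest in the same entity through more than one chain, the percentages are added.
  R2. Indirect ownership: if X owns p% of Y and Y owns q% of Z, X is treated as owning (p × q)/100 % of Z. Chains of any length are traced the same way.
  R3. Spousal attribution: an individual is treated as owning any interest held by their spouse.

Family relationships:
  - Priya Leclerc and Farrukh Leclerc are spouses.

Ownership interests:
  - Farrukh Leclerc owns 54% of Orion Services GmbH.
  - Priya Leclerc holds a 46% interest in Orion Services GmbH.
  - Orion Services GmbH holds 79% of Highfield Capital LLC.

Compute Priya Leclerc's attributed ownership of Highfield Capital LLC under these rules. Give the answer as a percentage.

79%

By spousal attribution (R3), Priya Leclerc is treated as also owning Farrukh Leclerc's interest in Orion Services GmbH, giving 46% + 54% = 100%.
Chain via Orion Services GmbH (R2): 100% × 79% = 79% of Highfield Capital LLC.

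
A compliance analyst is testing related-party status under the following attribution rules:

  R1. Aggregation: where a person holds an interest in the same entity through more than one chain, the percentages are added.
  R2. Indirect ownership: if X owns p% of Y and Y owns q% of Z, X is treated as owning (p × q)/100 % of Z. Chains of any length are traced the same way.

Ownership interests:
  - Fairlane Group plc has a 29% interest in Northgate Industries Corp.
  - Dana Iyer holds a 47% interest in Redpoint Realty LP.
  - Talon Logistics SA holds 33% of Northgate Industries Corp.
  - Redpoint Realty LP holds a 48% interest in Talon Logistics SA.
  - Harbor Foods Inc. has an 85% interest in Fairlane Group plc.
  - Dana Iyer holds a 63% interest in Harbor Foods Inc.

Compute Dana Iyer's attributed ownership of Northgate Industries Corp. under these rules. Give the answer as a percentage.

22.9743%

Chain via Harbor Foods Inc. → Fairlane Group plc (R2): 63% × 85% × 29% = 15.5295% of Northgate Industries Corp.
Chain via Redpoint Realty LP → Talon Logistics SA (R2): 47% × 48% × 33% = 7.4448% of Northgate Industries Corp.
Aggregating (R1): 15.5295% + 7.4448% = 22.9743%.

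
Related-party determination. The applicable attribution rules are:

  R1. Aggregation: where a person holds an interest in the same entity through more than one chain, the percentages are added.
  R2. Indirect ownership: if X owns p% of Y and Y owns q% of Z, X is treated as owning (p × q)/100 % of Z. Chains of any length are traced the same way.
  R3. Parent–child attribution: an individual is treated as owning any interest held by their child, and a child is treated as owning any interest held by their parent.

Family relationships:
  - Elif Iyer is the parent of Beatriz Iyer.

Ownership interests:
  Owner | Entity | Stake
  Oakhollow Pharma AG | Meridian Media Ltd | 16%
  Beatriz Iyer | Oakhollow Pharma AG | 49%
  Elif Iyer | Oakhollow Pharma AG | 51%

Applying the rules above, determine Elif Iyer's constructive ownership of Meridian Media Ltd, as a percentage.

16%

By parent–child attribution (R3), Elif Iyer is treated as also owning Beatriz Iyer's interest in Oakhollow Pharma AG, giving 51% + 49% = 100%.
Chain via Oakhollow Pharma AG (R2): 100% × 16% = 16% of Meridian Media Ltd.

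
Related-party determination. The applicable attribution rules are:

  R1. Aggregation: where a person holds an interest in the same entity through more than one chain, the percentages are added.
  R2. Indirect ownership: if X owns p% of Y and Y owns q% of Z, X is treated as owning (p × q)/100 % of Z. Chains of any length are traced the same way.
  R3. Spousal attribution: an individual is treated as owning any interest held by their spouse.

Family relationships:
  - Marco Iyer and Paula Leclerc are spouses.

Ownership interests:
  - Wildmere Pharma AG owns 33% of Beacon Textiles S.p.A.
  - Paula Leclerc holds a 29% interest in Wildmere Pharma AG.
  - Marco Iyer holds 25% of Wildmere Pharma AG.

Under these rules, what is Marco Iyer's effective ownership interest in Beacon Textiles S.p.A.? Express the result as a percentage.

17.82%

By spousal attribution (R3), Marco Iyer is treated as also owning Paula Leclerc's interest in Wildmere Pharma AG, giving 25% + 29% = 54%.
Chain via Wildmere Pharma AG (R2): 54% × 33% = 17.82% of Beacon Textiles S.p.A.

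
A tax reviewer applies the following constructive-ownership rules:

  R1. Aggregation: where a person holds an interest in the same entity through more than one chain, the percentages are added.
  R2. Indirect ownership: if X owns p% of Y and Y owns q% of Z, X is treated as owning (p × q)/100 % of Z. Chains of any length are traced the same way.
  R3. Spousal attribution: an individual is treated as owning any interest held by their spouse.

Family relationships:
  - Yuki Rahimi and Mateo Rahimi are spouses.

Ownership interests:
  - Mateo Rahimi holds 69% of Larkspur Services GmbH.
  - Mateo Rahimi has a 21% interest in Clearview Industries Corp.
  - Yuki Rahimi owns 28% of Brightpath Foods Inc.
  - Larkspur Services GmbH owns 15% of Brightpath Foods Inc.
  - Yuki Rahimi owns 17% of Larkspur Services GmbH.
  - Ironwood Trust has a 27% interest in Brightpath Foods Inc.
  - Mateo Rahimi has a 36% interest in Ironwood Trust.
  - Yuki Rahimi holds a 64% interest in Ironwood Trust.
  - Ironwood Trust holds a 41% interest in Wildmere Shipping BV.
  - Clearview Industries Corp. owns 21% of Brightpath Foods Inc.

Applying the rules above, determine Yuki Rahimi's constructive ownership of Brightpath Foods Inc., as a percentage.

By spousal attribution (R3), Yuki Rahimi is treated as also owning Mateo Rahimi's interest in Larkspur Services GmbH, giving 17% + 69% = 86%.
By spousal attribution (R3), Yuki Rahimi is treated as also owning Mateo Rahimi's interest in Ironwood Trust, giving 64% + 36% = 100%.
By spousal attribution (R3), Yuki Rahimi is treated as owning Mateo Rahimi's 21% interest in Clearview Industries Corp.
Chain via Larkspur Services GmbH (R2): 86% × 15% = 12.9% of Brightpath Foods Inc.
Chain via Ironwood Trust (R2): 100% × 27% = 27% of Brightpath Foods Inc.
Direct interest in Brightpath Foods Inc: 28%.
Chain via Clearview Industries Corp. (R2): 21% × 21% = 4.41% of Brightpath Foods Inc.
Aggregating (R1): 12.9% + 27% + 28% + 4.41% = 72.31%.

72.31%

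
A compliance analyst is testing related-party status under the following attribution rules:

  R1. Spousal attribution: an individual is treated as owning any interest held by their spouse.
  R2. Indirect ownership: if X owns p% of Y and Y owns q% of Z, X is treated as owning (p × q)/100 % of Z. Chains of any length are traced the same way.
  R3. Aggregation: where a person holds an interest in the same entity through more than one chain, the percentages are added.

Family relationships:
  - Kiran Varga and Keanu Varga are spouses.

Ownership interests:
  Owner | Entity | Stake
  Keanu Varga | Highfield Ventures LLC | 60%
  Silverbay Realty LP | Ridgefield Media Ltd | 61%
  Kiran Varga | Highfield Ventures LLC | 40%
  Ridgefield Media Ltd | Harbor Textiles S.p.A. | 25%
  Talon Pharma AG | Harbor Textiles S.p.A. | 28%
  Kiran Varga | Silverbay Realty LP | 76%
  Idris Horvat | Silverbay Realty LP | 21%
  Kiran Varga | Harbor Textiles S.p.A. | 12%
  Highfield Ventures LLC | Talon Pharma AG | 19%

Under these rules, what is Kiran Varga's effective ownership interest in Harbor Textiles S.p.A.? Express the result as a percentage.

28.91%

By spousal attribution (R1), Kiran Varga is treated as also owning Keanu Varga's interest in Highfield Ventures LLC, giving 40% + 60% = 100%.
Chain via Highfield Ventures LLC → Talon Pharma AG (R2): 100% × 19% × 28% = 5.32% of Harbor Textiles S.p.A.
Chain via Silverbay Realty LP → Ridgefield Media Ltd (R2): 76% × 61% × 25% = 11.59% of Harbor Textiles S.p.A.
Direct interest in Harbor Textiles S.p.A: 12%.
Aggregating (R3): 5.32% + 11.59% + 12% = 28.91%.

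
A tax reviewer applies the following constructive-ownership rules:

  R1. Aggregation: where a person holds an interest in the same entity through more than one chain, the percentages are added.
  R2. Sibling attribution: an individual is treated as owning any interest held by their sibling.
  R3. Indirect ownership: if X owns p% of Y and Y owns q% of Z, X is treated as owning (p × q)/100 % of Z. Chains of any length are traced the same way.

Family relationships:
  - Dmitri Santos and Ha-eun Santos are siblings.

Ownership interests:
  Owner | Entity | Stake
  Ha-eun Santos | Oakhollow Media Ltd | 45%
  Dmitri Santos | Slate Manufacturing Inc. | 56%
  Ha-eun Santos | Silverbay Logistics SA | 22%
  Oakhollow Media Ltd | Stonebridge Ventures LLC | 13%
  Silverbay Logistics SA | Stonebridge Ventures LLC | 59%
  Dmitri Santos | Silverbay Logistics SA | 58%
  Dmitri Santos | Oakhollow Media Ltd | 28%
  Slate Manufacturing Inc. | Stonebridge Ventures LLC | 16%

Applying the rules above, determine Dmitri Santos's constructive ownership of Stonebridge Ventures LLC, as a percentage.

65.65%

By sibling attribution (R2), Dmitri Santos is treated as also owning Ha-eun Santos's interest in Oakhollow Media Ltd, giving 28% + 45% = 73%.
By sibling attribution (R2), Dmitri Santos is treated as also owning Ha-eun Santos's interest in Silverbay Logistics SA, giving 58% + 22% = 80%.
Chain via Oakhollow Media Ltd (R3): 73% × 13% = 9.49% of Stonebridge Ventures LLC.
Chain via Slate Manufacturing Inc. (R3): 56% × 16% = 8.96% of Stonebridge Ventures LLC.
Chain via Silverbay Logistics SA (R3): 80% × 59% = 47.2% of Stonebridge Ventures LLC.
Aggregating (R1): 9.49% + 8.96% + 47.2% = 65.65%.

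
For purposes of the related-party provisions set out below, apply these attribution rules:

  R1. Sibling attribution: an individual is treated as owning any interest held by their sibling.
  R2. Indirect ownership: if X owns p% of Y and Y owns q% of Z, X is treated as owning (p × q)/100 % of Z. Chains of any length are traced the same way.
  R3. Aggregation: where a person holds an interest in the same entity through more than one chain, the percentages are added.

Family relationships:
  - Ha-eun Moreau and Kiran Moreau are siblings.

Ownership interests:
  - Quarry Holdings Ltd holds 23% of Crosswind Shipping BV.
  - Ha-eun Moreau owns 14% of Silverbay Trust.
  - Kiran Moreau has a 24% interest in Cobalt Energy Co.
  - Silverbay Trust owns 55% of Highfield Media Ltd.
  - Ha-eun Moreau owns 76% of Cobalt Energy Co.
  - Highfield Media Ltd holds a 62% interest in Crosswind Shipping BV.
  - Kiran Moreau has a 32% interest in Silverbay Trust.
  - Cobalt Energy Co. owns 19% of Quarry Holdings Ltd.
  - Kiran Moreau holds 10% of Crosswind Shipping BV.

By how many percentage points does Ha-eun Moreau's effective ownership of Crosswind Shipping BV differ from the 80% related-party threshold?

By sibling attribution (R1), Ha-eun Moreau is treated as also owning Kiran Moreau's interest in Silverbay Trust, giving 14% + 32% = 46%.
By sibling attribution (R1), Ha-eun Moreau is treated as also owning Kiran Moreau's interest in Cobalt Energy Co, giving 76% + 24% = 100%.
By sibling attribution (R1), Ha-eun Moreau is treated as owning Kiran Moreau's 10% interest in Crosswind Shipping BV.
Chain via Silverbay Trust → Highfield Media Ltd (R2): 46% × 55% × 62% = 15.686% of Crosswind Shipping BV.
Chain via Cobalt Energy Co. → Quarry Holdings Ltd (R2): 100% × 19% × 23% = 4.37% of Crosswind Shipping BV.
Direct interest in Crosswind Shipping BV: 10%.
Aggregating (R3): 15.686% + 4.37% + 10% = 30.056%.
30.056% falls short of the 80% threshold by 49.944 percentage points.

49.944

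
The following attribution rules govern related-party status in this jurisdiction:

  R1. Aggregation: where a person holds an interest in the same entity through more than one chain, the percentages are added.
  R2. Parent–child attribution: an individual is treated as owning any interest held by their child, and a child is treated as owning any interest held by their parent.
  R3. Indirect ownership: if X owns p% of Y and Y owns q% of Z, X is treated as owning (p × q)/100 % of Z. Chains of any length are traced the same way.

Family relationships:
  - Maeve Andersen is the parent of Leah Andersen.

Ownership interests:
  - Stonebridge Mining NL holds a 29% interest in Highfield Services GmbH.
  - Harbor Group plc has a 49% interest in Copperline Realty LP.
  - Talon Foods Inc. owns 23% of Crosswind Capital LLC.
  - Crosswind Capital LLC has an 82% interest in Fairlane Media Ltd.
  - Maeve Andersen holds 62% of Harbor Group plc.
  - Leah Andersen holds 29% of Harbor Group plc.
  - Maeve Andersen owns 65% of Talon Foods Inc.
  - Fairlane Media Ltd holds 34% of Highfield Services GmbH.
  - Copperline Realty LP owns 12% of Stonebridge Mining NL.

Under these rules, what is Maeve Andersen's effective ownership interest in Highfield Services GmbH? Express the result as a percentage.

5.719792%

By parent–child attribution (R2), Maeve Andersen is treated as also owning Leah Andersen's interest in Harbor Group plc, giving 62% + 29% = 91%.
Chain via Harbor Group plc → Copperline Realty LP → Stonebridge Mining NL (R3): 91% × 49% × 12% × 29% = 1.551732% of Highfield Services GmbH.
Chain via Talon Foods Inc. → Crosswind Capital LLC → Fairlane Media Ltd (R3): 65% × 23% × 82% × 34% = 4.16806% of Highfield Services GmbH.
Aggregating (R1): 1.551732% + 4.16806% = 5.719792%.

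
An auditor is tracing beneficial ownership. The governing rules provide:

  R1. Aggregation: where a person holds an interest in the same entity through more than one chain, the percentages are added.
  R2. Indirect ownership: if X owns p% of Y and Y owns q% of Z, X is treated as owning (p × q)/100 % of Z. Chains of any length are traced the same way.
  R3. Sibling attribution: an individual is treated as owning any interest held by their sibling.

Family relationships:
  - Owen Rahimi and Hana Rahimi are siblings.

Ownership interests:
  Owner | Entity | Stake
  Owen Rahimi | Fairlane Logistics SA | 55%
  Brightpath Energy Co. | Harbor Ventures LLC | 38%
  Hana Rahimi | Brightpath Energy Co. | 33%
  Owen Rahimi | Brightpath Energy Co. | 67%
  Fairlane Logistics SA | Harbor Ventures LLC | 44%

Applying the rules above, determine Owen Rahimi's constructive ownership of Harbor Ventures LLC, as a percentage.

By sibling attribution (R3), Owen Rahimi is treated as also owning Hana Rahimi's interest in Brightpath Energy Co, giving 67% + 33% = 100%.
Chain via Brightpath Energy Co. (R2): 100% × 38% = 38% of Harbor Ventures LLC.
Chain via Fairlane Logistics SA (R2): 55% × 44% = 24.2% of Harbor Ventures LLC.
Aggregating (R1): 38% + 24.2% = 62.2%.

62.2%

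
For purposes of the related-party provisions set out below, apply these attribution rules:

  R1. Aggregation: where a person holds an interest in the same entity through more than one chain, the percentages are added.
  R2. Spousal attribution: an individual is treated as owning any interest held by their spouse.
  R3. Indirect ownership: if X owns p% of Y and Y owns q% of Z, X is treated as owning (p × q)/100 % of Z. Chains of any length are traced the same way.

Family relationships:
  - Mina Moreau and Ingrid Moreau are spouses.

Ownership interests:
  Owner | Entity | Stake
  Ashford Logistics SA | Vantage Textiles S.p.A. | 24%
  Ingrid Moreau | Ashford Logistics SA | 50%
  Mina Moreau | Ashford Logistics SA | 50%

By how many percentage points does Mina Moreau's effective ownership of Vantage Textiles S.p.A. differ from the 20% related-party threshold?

By spousal attribution (R2), Mina Moreau is treated as also owning Ingrid Moreau's interest in Ashford Logistics SA, giving 50% + 50% = 100%.
Chain via Ashford Logistics SA (R3): 100% × 24% = 24% of Vantage Textiles S.p.A.
24% exceeds the 20% threshold by 4 percentage points.

4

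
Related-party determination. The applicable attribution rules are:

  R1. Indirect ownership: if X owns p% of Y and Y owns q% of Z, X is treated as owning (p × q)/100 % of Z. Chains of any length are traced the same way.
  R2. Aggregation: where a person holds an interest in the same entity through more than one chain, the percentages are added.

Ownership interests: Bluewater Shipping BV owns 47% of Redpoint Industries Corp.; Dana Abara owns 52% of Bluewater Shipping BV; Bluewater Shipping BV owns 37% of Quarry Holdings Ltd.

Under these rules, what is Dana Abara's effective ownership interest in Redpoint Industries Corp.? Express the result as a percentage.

24.44%

Chain via Bluewater Shipping BV (R1): 52% × 47% = 24.44% of Redpoint Industries Corp.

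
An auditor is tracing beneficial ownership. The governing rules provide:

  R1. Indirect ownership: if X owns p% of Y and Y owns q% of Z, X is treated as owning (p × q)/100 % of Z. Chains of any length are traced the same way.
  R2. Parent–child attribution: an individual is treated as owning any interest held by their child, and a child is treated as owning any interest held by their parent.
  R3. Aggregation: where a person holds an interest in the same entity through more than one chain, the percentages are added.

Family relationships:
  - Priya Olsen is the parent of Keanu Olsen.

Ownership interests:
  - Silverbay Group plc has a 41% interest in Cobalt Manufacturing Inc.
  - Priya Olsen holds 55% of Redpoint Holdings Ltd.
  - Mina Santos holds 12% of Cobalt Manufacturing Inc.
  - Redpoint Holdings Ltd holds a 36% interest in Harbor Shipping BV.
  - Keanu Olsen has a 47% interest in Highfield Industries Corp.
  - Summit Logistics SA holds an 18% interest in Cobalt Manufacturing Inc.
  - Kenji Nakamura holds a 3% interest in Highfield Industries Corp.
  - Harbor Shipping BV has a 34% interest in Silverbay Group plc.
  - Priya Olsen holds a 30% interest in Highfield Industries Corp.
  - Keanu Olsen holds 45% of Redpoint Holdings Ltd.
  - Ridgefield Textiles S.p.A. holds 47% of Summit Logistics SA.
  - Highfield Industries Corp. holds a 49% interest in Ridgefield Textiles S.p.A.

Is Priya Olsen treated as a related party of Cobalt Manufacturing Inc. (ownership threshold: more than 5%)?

Yes

By parent–child attribution (R2), Priya Olsen is treated as also owning Keanu Olsen's interest in Highfield Industries Corp, giving 30% + 47% = 77%.
By parent–child attribution (R2), Priya Olsen is treated as also owning Keanu Olsen's interest in Redpoint Holdings Ltd, giving 55% + 45% = 100%.
Chain via Highfield Industries Corp. → Ridgefield Textiles S.p.A. → Summit Logistics SA (R1): 77% × 49% × 47% × 18% = 3.191958% of Cobalt Manufacturing Inc.
Chain via Redpoint Holdings Ltd → Harbor Shipping BV → Silverbay Group plc (R1): 100% × 36% × 34% × 41% = 5.0184% of Cobalt Manufacturing Inc.
Aggregating (R3): 3.191958% + 5.0184% = 8.210358%.
8.210358% exceeds the 5% threshold, so Priya is a related party to Cobalt Manufacturing Inc.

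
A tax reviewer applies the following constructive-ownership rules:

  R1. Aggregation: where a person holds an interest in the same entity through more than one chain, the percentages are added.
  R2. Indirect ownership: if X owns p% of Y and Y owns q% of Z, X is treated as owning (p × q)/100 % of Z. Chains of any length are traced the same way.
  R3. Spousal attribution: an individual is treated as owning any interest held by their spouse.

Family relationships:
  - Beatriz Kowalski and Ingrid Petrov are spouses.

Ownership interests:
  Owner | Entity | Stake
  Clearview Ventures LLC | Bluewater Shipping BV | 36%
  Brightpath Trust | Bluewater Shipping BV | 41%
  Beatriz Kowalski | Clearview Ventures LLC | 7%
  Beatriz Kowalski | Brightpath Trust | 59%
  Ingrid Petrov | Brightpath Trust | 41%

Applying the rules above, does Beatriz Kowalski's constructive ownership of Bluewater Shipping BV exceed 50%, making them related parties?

No

By spousal attribution (R3), Beatriz Kowalski is treated as also owning Ingrid Petrov's interest in Brightpath Trust, giving 59% + 41% = 100%.
Chain via Brightpath Trust (R2): 100% × 41% = 41% of Bluewater Shipping BV.
Chain via Clearview Ventures LLC (R2): 7% × 36% = 2.52% of Bluewater Shipping BV.
Aggregating (R1): 41% + 2.52% = 43.52%.
43.52% does not exceed the 50% threshold, so Beatriz is not a related party to Bluewater Shipping BV.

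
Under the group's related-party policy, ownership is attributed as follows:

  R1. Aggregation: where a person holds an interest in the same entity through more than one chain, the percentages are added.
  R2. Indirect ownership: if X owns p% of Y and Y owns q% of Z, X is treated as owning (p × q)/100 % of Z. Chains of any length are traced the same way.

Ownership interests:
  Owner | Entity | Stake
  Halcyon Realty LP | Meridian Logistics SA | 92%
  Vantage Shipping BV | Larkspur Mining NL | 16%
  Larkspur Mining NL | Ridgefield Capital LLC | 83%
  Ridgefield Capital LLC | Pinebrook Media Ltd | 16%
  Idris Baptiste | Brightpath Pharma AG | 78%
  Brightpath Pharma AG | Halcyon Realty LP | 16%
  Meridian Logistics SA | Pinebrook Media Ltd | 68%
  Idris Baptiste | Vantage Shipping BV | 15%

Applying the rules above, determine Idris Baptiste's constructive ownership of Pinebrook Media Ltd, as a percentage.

Chain via Brightpath Pharma AG → Halcyon Realty LP → Meridian Logistics SA (R2): 78% × 16% × 92% × 68% = 7.807488% of Pinebrook Media Ltd.
Chain via Vantage Shipping BV → Larkspur Mining NL → Ridgefield Capital LLC (R2): 15% × 16% × 83% × 16% = 0.31872% of Pinebrook Media Ltd.
Aggregating (R1): 7.807488% + 0.31872% = 8.126208%.

8.126208%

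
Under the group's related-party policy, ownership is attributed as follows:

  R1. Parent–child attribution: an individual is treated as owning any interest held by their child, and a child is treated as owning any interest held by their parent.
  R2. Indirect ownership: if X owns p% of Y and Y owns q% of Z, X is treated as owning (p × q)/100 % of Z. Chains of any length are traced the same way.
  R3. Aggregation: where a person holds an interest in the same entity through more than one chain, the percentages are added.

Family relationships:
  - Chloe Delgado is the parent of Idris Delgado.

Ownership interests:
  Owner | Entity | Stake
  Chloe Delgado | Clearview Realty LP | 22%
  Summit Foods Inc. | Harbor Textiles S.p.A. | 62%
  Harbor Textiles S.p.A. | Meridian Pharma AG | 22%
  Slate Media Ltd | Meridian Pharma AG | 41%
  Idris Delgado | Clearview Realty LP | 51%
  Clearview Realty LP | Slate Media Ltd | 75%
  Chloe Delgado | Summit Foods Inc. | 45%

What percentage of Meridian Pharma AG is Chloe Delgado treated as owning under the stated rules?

28.5855%

By parent–child attribution (R1), Chloe Delgado is treated as also owning Idris Delgado's interest in Clearview Realty LP, giving 22% + 51% = 73%.
Chain via Clearview Realty LP → Slate Media Ltd (R2): 73% × 75% × 41% = 22.4475% of Meridian Pharma AG.
Chain via Summit Foods Inc. → Harbor Textiles S.p.A. (R2): 45% × 62% × 22% = 6.138% of Meridian Pharma AG.
Aggregating (R3): 22.4475% + 6.138% = 28.5855%.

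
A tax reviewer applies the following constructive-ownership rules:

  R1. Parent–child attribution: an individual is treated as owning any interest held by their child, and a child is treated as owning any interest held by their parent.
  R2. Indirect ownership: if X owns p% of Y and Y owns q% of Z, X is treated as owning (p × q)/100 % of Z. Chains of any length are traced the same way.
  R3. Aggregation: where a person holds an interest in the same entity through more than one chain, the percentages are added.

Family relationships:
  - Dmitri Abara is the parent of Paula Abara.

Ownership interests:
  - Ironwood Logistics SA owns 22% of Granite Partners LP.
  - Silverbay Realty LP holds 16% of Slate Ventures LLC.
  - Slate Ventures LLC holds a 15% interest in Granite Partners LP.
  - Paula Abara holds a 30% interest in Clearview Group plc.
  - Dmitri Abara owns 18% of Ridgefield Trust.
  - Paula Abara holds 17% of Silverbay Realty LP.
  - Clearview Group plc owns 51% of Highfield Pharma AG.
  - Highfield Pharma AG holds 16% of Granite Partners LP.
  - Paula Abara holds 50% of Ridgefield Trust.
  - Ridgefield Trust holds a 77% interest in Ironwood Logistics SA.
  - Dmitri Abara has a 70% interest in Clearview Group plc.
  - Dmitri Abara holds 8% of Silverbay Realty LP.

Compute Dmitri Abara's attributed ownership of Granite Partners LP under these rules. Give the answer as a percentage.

20.2792%

By parent–child attribution (R1), Dmitri Abara is treated as also owning Paula Abara's interest in Ridgefield Trust, giving 18% + 50% = 68%.
By parent–child attribution (R1), Dmitri Abara is treated as also owning Paula Abara's interest in Clearview Group plc, giving 70% + 30% = 100%.
By parent–child attribution (R1), Dmitri Abara is treated as also owning Paula Abara's interest in Silverbay Realty LP, giving 8% + 17% = 25%.
Chain via Ridgefield Trust → Ironwood Logistics SA (R2): 68% × 77% × 22% = 11.5192% of Granite Partners LP.
Chain via Clearview Group plc → Highfield Pharma AG (R2): 100% × 51% × 16% = 8.16% of Granite Partners LP.
Chain via Silverbay Realty LP → Slate Ventures LLC (R2): 25% × 16% × 15% = 0.6% of Granite Partners LP.
Aggregating (R3): 11.5192% + 8.16% + 0.6% = 20.2792%.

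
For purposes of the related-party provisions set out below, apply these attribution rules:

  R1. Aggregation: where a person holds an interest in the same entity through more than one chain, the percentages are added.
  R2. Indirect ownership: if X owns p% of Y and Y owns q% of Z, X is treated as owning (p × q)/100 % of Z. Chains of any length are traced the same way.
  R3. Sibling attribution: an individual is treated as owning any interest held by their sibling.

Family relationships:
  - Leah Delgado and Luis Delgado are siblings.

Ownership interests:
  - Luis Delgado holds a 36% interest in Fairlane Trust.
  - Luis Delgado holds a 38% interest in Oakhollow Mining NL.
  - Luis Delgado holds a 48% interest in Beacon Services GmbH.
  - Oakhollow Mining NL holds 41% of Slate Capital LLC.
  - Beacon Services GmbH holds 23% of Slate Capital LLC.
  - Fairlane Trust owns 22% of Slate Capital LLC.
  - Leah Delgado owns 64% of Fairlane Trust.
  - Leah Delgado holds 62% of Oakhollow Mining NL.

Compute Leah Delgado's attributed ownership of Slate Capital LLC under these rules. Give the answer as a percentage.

By sibling attribution (R3), Leah Delgado is treated as also owning Luis Delgado's interest in Fairlane Trust, giving 64% + 36% = 100%.
By sibling attribution (R3), Leah Delgado is treated as also owning Luis Delgado's interest in Oakhollow Mining NL, giving 62% + 38% = 100%.
By sibling attribution (R3), Leah Delgado is treated as owning Luis Delgado's 48% interest in Beacon Services GmbH.
Chain via Fairlane Trust (R2): 100% × 22% = 22% of Slate Capital LLC.
Chain via Oakhollow Mining NL (R2): 100% × 41% = 41% of Slate Capital LLC.
Chain via Beacon Services GmbH (R2): 48% × 23% = 11.04% of Slate Capital LLC.
Aggregating (R1): 22% + 41% + 11.04% = 74.04%.

74.04%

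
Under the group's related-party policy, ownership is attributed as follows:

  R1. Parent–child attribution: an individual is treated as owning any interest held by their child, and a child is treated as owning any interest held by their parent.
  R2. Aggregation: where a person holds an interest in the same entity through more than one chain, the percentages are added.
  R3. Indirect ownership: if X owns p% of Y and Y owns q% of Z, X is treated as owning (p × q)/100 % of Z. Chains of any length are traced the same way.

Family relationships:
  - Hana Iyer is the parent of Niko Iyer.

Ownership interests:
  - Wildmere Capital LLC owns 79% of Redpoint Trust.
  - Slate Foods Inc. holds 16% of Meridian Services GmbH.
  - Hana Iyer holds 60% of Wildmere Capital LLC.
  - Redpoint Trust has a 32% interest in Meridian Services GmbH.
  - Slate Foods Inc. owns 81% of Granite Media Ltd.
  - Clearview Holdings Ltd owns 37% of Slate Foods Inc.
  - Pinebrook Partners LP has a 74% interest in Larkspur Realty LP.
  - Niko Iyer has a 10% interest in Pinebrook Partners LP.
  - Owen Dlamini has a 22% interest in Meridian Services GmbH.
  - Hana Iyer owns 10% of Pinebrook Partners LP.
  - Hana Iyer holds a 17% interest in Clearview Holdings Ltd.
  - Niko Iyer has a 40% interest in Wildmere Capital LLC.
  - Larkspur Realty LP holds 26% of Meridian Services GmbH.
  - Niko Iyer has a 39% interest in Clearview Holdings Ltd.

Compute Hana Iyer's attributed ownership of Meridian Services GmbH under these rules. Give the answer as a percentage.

By parent–child attribution (R1), Hana Iyer is treated as also owning Niko Iyer's interest in Clearview Holdings Ltd, giving 17% + 39% = 56%.
By parent–child attribution (R1), Hana Iyer is treated as also owning Niko Iyer's interest in Wildmere Capital LLC, giving 60% + 40% = 100%.
By parent–child attribution (R1), Hana Iyer is treated as also owning Niko Iyer's interest in Pinebrook Partners LP, giving 10% + 10% = 20%.
Chain via Clearview Holdings Ltd → Slate Foods Inc. (R3): 56% × 37% × 16% = 3.3152% of Meridian Services GmbH.
Chain via Wildmere Capital LLC → Redpoint Trust (R3): 100% × 79% × 32% = 25.28% of Meridian Services GmbH.
Chain via Pinebrook Partners LP → Larkspur Realty LP (R3): 20% × 74% × 26% = 3.848% of Meridian Services GmbH.
Aggregating (R2): 3.3152% + 25.28% + 3.848% = 32.4432%.

32.4432%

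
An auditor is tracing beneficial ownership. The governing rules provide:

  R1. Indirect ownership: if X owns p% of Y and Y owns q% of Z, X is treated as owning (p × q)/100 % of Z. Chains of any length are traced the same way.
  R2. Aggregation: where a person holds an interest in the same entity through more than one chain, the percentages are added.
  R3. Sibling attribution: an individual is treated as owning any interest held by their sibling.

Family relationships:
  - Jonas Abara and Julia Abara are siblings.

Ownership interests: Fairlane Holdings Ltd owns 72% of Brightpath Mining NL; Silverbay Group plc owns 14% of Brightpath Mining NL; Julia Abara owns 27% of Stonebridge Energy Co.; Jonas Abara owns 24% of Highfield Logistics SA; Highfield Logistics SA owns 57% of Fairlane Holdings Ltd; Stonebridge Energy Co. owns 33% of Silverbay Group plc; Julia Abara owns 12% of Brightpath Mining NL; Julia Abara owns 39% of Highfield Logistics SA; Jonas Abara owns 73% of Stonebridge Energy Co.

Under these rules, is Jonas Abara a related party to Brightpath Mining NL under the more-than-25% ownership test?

By sibling attribution (R3), Jonas Abara is treated as also owning Julia Abara's interest in Highfield Logistics SA, giving 24% + 39% = 63%.
By sibling attribution (R3), Jonas Abara is treated as also owning Julia Abara's interest in Stonebridge Energy Co, giving 73% + 27% = 100%.
By sibling attribution (R3), Jonas Abara is treated as owning Julia Abara's 12% interest in Brightpath Mining NL.
Chain via Highfield Logistics SA → Fairlane Holdings Ltd (R1): 63% × 57% × 72% = 25.8552% of Brightpath Mining NL.
Chain via Stonebridge Energy Co. → Silverbay Group plc (R1): 100% × 33% × 14% = 4.62% of Brightpath Mining NL.
Direct interest in Brightpath Mining NL: 12%.
Aggregating (R2): 25.8552% + 4.62% + 12% = 42.4752%.
42.4752% exceeds the 25% threshold, so Jonas is a related party to Brightpath Mining NL.

Yes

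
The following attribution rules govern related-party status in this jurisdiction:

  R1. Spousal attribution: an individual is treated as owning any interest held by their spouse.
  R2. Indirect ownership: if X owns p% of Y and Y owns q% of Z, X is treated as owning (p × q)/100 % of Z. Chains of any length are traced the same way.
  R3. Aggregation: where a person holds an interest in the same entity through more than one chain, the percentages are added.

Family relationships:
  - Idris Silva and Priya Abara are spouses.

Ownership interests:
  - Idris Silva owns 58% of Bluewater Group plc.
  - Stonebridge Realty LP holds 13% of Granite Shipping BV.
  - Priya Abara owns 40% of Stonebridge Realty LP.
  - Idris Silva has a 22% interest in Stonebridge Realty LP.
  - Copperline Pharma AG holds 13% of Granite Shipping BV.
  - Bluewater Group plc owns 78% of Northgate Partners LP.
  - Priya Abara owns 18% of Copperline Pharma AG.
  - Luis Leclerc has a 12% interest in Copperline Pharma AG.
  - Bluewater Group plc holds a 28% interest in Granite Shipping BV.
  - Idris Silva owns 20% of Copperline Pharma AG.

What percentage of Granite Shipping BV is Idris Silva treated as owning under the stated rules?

29.24%

By spousal attribution (R1), Idris Silva is treated as also owning Priya Abara's interest in Stonebridge Realty LP, giving 22% + 40% = 62%.
By spousal attribution (R1), Idris Silva is treated as also owning Priya Abara's interest in Copperline Pharma AG, giving 20% + 18% = 38%.
Chain via Stonebridge Realty LP (R2): 62% × 13% = 8.06% of Granite Shipping BV.
Chain via Bluewater Group plc (R2): 58% × 28% = 16.24% of Granite Shipping BV.
Chain via Copperline Pharma AG (R2): 38% × 13% = 4.94% of Granite Shipping BV.
Aggregating (R3): 8.06% + 16.24% + 4.94% = 29.24%.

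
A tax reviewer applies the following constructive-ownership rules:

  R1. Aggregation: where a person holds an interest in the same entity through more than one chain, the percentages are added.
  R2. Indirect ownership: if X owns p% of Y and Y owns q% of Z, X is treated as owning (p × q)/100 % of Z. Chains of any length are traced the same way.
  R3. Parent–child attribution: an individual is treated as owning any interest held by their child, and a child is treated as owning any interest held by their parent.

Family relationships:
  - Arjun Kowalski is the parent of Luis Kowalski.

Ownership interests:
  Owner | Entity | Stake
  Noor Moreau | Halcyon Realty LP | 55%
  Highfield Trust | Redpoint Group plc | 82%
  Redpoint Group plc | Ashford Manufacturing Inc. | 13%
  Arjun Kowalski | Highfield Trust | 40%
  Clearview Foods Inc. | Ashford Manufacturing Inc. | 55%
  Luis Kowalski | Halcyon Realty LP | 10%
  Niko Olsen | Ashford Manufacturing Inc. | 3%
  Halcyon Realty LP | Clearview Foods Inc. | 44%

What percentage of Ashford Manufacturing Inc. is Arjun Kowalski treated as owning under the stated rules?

By parent–child attribution (R3), Arjun Kowalski is treated as owning Luis Kowalski's 10% interest in Halcyon Realty LP.
Chain via Highfield Trust → Redpoint Group plc (R2): 40% × 82% × 13% = 4.264% of Ashford Manufacturing Inc.
Chain via Halcyon Realty LP → Clearview Foods Inc. (R2): 10% × 44% × 55% = 2.42% of Ashford Manufacturing Inc.
Aggregating (R1): 4.264% + 2.42% = 6.684%.

6.684%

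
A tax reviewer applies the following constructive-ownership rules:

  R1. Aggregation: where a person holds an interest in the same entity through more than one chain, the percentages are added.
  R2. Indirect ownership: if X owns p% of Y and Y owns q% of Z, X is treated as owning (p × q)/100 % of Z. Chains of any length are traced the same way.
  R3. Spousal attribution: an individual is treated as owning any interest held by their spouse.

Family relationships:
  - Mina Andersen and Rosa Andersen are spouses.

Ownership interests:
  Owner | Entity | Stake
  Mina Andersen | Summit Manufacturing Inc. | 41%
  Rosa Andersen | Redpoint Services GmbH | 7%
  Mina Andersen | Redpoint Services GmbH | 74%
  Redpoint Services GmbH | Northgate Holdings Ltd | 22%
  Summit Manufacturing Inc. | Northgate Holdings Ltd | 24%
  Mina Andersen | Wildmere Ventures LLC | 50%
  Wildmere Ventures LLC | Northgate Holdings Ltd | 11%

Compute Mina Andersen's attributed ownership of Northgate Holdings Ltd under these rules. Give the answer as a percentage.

33.16%

By spousal attribution (R3), Mina Andersen is treated as also owning Rosa Andersen's interest in Redpoint Services GmbH, giving 74% + 7% = 81%.
Chain via Summit Manufacturing Inc. (R2): 41% × 24% = 9.84% of Northgate Holdings Ltd.
Chain via Wildmere Ventures LLC (R2): 50% × 11% = 5.5% of Northgate Holdings Ltd.
Chain via Redpoint Services GmbH (R2): 81% × 22% = 17.82% of Northgate Holdings Ltd.
Aggregating (R1): 9.84% + 5.5% + 17.82% = 33.16%.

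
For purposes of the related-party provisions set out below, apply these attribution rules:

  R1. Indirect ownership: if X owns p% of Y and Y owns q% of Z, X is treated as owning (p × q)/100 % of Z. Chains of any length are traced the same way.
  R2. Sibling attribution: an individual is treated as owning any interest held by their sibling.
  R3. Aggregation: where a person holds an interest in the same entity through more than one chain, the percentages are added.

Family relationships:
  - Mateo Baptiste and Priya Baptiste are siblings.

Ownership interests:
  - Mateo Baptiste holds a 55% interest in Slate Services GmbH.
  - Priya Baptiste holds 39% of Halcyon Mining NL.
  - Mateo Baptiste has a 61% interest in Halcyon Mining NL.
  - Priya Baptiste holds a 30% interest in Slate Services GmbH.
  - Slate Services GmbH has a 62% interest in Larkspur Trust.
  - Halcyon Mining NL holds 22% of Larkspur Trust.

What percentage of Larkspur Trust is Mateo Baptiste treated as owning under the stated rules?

74.7%

By sibling attribution (R2), Mateo Baptiste is treated as also owning Priya Baptiste's interest in Slate Services GmbH, giving 55% + 30% = 85%.
By sibling attribution (R2), Mateo Baptiste is treated as also owning Priya Baptiste's interest in Halcyon Mining NL, giving 61% + 39% = 100%.
Chain via Slate Services GmbH (R1): 85% × 62% = 52.7% of Larkspur Trust.
Chain via Halcyon Mining NL (R1): 100% × 22% = 22% of Larkspur Trust.
Aggregating (R3): 52.7% + 22% = 74.7%.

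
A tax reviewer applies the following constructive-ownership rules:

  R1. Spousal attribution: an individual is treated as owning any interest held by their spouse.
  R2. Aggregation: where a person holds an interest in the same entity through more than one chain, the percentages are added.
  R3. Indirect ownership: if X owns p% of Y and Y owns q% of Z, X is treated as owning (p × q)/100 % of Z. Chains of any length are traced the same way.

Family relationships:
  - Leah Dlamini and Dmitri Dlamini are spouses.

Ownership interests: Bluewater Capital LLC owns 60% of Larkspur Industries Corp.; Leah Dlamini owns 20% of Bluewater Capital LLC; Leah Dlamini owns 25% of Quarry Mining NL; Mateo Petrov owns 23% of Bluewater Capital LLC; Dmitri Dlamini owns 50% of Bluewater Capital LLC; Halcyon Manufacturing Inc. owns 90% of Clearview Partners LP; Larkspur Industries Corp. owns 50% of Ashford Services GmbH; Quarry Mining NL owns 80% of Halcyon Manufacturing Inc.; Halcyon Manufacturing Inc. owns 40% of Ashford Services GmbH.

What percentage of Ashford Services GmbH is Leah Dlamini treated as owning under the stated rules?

29%

By spousal attribution (R1), Leah Dlamini is treated as also owning Dmitri Dlamini's interest in Bluewater Capital LLC, giving 20% + 50% = 70%.
Chain via Bluewater Capital LLC → Larkspur Industries Corp. (R3): 70% × 60% × 50% = 21% of Ashford Services GmbH.
Chain via Quarry Mining NL → Halcyon Manufacturing Inc. (R3): 25% × 80% × 40% = 8% of Ashford Services GmbH.
Aggregating (R2): 21% + 8% = 29%.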